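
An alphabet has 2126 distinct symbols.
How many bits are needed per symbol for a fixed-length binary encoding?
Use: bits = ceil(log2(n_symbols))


log2(2126) = 11.0539
Bracket: 2^11 = 2048 < 2126 <= 2^12 = 4096
So ceil(log2(2126)) = 12

bits = ceil(log2(2126)) = ceil(11.0539) = 12 bits


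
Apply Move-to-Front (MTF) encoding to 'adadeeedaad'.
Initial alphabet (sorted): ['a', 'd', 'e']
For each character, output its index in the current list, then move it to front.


MTF encoding:
'a': index 0 in ['a', 'd', 'e'] -> ['a', 'd', 'e']
'd': index 1 in ['a', 'd', 'e'] -> ['d', 'a', 'e']
'a': index 1 in ['d', 'a', 'e'] -> ['a', 'd', 'e']
'd': index 1 in ['a', 'd', 'e'] -> ['d', 'a', 'e']
'e': index 2 in ['d', 'a', 'e'] -> ['e', 'd', 'a']
'e': index 0 in ['e', 'd', 'a'] -> ['e', 'd', 'a']
'e': index 0 in ['e', 'd', 'a'] -> ['e', 'd', 'a']
'd': index 1 in ['e', 'd', 'a'] -> ['d', 'e', 'a']
'a': index 2 in ['d', 'e', 'a'] -> ['a', 'd', 'e']
'a': index 0 in ['a', 'd', 'e'] -> ['a', 'd', 'e']
'd': index 1 in ['a', 'd', 'e'] -> ['d', 'a', 'e']


Output: [0, 1, 1, 1, 2, 0, 0, 1, 2, 0, 1]


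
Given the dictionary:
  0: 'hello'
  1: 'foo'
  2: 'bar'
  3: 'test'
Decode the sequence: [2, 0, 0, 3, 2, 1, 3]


Look up each index in the dictionary:
  2 -> 'bar'
  0 -> 'hello'
  0 -> 'hello'
  3 -> 'test'
  2 -> 'bar'
  1 -> 'foo'
  3 -> 'test'

Decoded: "bar hello hello test bar foo test"


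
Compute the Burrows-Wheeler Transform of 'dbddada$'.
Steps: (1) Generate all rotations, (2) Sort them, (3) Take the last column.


Rotations (sorted):
  0: $dbddada -> last char: a
  1: a$dbddad -> last char: d
  2: ada$dbdd -> last char: d
  3: bddada$d -> last char: d
  4: da$dbdda -> last char: a
  5: dada$dbd -> last char: d
  6: dbddada$ -> last char: $
  7: ddada$db -> last char: b


BWT = adddad$b


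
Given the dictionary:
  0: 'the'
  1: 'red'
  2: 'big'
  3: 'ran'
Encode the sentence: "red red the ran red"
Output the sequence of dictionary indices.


Look up each word in the dictionary:
  'red' -> 1
  'red' -> 1
  'the' -> 0
  'ran' -> 3
  'red' -> 1

Encoded: [1, 1, 0, 3, 1]


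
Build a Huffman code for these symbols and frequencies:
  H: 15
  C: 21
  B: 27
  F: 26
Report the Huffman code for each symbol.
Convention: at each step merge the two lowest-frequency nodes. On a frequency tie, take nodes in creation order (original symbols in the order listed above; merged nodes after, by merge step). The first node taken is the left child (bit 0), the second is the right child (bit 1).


Huffman tree construction:
Step 1: Merge H(15) + C(21) = 36
Step 2: Merge F(26) + B(27) = 53
Step 3: Merge (H+C)(36) + (F+B)(53) = 89
Read each symbol's code off the tree from the root (left child = 0, right child = 1).

Codes:
  H: 00 (length 2)
  C: 01 (length 2)
  B: 11 (length 2)
  F: 10 (length 2)
Average code length: 178/89 = 2.0000 bits/symbol


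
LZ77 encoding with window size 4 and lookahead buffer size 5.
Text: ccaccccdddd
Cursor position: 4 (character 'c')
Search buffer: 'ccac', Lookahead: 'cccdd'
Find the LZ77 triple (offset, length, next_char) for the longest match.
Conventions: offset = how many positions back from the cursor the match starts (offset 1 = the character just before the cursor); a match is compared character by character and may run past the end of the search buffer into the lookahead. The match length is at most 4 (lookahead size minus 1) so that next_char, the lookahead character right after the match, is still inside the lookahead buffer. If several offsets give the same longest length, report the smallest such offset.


Try each offset into the search buffer:
  offset=1 (pos 3, char 'c'): match length 3
  offset=2 (pos 2, char 'a'): match length 0
  offset=3 (pos 1, char 'c'): match length 1
  offset=4 (pos 0, char 'c'): match length 2
Longest match has length 3 at offset 1.
next_char = character at position 4 + 3 = 7 -> 'd'

Best match: offset=1, length=3 (matching 'ccc' starting at position 3)
LZ77 triple: (1, 3, 'd')


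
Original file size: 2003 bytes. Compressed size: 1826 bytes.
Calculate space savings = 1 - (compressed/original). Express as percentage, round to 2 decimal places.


ratio = compressed/original = 1826/2003 = 0.911633
savings = 1 - ratio = 1 - 0.911633 = 0.088367
as a percentage: 0.088367 * 100 = 8.84%

Space savings = 1 - 1826/2003 = 8.84%


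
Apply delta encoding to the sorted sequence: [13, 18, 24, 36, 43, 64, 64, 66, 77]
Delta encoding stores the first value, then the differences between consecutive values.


First value: 13
Deltas:
  18 - 13 = 5
  24 - 18 = 6
  36 - 24 = 12
  43 - 36 = 7
  64 - 43 = 21
  64 - 64 = 0
  66 - 64 = 2
  77 - 66 = 11


Delta encoded: [13, 5, 6, 12, 7, 21, 0, 2, 11]


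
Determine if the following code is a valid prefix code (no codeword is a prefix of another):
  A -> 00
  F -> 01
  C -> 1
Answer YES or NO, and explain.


Checking each pair (does one codeword prefix another?):
  A='00' vs F='01': no prefix
  A='00' vs C='1': no prefix
  F='01' vs A='00': no prefix
  F='01' vs C='1': no prefix
  C='1' vs A='00': no prefix
  C='1' vs F='01': no prefix
No violation found over all pairs.

YES -- this is a valid prefix code. No codeword is a prefix of any other codeword.


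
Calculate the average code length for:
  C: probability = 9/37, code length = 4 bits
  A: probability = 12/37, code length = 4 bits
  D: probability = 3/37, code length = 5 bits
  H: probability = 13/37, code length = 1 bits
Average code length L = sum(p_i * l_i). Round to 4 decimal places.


Weighted contributions p_i * l_i:
  C: (9/37) * 4 = 36/37
  A: (12/37) * 4 = 48/37
  D: (3/37) * 5 = 15/37
  H: (13/37) * 1 = 13/37
Sum = (36 + 48 + 15 + 13)/37 = 112/37

L = 112/37 = 3.0270 bits/symbol


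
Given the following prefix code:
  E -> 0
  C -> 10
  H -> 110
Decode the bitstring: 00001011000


Decoding step by step:
Bits 0 -> E
Bits 0 -> E
Bits 0 -> E
Bits 0 -> E
Bits 10 -> C
Bits 110 -> H
Bits 0 -> E
Bits 0 -> E


Decoded message: EEEECHEE


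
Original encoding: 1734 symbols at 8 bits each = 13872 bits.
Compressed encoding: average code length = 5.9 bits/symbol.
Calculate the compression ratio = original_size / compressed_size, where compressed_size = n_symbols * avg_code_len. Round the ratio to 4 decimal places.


original_size = n_symbols * orig_bits = 1734 * 8 = 13872 bits
compressed_size = n_symbols * avg_code_len = 1734 * 5.9 = 10230.6 bits
ratio = original_size / compressed_size = 13872 / 10230.6 = 1.3559

Compression ratio = 1.3559


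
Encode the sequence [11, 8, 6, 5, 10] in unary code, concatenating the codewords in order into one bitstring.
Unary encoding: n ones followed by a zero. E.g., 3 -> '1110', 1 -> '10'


Encode each number as n ones followed by a terminating 0:
  11 -> 111111111110 (12 bits)
  8 -> 111111110 (9 bits)
  6 -> 1111110 (7 bits)
  5 -> 111110 (6 bits)
  10 -> 11111111110 (11 bits)
Total length = 12 + 9 + 7 + 6 + 11 = 45 bits.

Unary([11, 8, 6, 5, 10]) = 111111111110111111110111111011111011111111110 (45 bits)


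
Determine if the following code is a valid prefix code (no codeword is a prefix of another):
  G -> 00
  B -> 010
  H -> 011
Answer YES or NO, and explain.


Checking each pair (does one codeword prefix another?):
  G='00' vs B='010': no prefix
  G='00' vs H='011': no prefix
  B='010' vs G='00': no prefix
  B='010' vs H='011': no prefix
  H='011' vs G='00': no prefix
  H='011' vs B='010': no prefix
No violation found over all pairs.

YES -- this is a valid prefix code. No codeword is a prefix of any other codeword.


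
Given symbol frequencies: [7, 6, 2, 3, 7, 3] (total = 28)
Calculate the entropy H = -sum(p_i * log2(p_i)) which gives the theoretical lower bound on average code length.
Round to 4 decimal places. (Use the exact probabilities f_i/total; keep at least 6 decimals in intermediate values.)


Per-symbol terms -p_i * log2(p_i) with p_i = f_i/28:
  p = 7/28 = 0.250000: log2(p) = -2.000000, -p*log2(p) = 0.500000
  p = 6/28 = 0.214286: log2(p) = -2.222392, -p*log2(p) = 0.476227
  p = 2/28 = 0.071429: log2(p) = -3.807355, -p*log2(p) = 0.271954
  p = 3/28 = 0.107143: log2(p) = -3.222392, -p*log2(p) = 0.345256
  p = 7/28 = 0.250000: log2(p) = -2.000000, -p*log2(p) = 0.500000
  p = 3/28 = 0.107143: log2(p) = -3.222392, -p*log2(p) = 0.345256
H = 0.500000 + 0.476227 + 0.271954 + 0.345256 + 0.500000 + 0.345256 = 2.438693

H = 2.4387 bits/symbol


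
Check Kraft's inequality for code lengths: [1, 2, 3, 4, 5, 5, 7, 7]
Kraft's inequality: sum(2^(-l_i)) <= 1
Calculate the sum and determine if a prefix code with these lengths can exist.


Sum = 2^(-1) + 2^(-2) + 2^(-3) + 2^(-4) + 2^(-5) + 2^(-5) + 2^(-7) + 2^(-7)
    = 0.5 + 0.25 + 0.125 + 0.0625 + 0.03125 + 0.03125 + 0.0078125 + 0.0078125
    = 130/128 = 1.015625
Since 1.015625 > 1, Kraft's inequality is NOT satisfied.
A prefix code with these lengths CANNOT exist.

Kraft sum = 1.015625. Not satisfied.


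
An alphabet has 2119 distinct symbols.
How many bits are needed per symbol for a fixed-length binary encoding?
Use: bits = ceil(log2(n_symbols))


log2(2119) = 11.0492
Bracket: 2^11 = 2048 < 2119 <= 2^12 = 4096
So ceil(log2(2119)) = 12

bits = ceil(log2(2119)) = ceil(11.0492) = 12 bits


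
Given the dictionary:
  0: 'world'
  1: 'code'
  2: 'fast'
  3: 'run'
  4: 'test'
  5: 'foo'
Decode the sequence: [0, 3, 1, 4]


Look up each index in the dictionary:
  0 -> 'world'
  3 -> 'run'
  1 -> 'code'
  4 -> 'test'

Decoded: "world run code test"


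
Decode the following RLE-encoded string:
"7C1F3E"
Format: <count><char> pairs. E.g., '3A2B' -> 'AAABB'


Expanding each <count><char> pair:
  7C -> 'CCCCCCC'
  1F -> 'F'
  3E -> 'EEE'

Decoded = CCCCCCCFEEE


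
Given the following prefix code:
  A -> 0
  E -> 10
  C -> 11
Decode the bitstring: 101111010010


Decoding step by step:
Bits 10 -> E
Bits 11 -> C
Bits 11 -> C
Bits 0 -> A
Bits 10 -> E
Bits 0 -> A
Bits 10 -> E


Decoded message: ECCAEAE


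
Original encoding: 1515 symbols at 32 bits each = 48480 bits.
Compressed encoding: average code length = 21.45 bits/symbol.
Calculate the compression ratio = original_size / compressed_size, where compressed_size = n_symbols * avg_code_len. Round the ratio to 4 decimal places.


original_size = n_symbols * orig_bits = 1515 * 32 = 48480 bits
compressed_size = n_symbols * avg_code_len = 1515 * 21.45 = 32496.75 bits
ratio = original_size / compressed_size = 48480 / 32496.75 = 1.4918

Compression ratio = 1.4918


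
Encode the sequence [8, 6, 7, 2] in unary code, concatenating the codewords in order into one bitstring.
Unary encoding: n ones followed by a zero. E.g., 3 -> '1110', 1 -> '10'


Encode each number as n ones followed by a terminating 0:
  8 -> 111111110 (9 bits)
  6 -> 1111110 (7 bits)
  7 -> 11111110 (8 bits)
  2 -> 110 (3 bits)
Total length = 9 + 7 + 8 + 3 = 27 bits.

Unary([8, 6, 7, 2]) = 111111110111111011111110110 (27 bits)


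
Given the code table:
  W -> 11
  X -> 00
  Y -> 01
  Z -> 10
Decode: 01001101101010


Decoding:
01 -> Y
00 -> X
11 -> W
01 -> Y
10 -> Z
10 -> Z
10 -> Z


Result: YXWYZZZ


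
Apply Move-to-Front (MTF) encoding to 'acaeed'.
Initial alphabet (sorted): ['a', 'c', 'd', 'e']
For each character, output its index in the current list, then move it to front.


MTF encoding:
'a': index 0 in ['a', 'c', 'd', 'e'] -> ['a', 'c', 'd', 'e']
'c': index 1 in ['a', 'c', 'd', 'e'] -> ['c', 'a', 'd', 'e']
'a': index 1 in ['c', 'a', 'd', 'e'] -> ['a', 'c', 'd', 'e']
'e': index 3 in ['a', 'c', 'd', 'e'] -> ['e', 'a', 'c', 'd']
'e': index 0 in ['e', 'a', 'c', 'd'] -> ['e', 'a', 'c', 'd']
'd': index 3 in ['e', 'a', 'c', 'd'] -> ['d', 'e', 'a', 'c']


Output: [0, 1, 1, 3, 0, 3]


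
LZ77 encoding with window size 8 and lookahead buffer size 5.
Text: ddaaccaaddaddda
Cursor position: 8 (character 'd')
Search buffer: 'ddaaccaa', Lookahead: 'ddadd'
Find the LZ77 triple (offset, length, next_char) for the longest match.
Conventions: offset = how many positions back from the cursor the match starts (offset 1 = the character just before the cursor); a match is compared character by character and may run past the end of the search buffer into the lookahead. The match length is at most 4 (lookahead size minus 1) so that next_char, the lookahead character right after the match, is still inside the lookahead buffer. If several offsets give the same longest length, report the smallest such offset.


Try each offset into the search buffer:
  offset=1 (pos 7, char 'a'): match length 0
  offset=2 (pos 6, char 'a'): match length 0
  offset=3 (pos 5, char 'c'): match length 0
  offset=4 (pos 4, char 'c'): match length 0
  offset=5 (pos 3, char 'a'): match length 0
  offset=6 (pos 2, char 'a'): match length 0
  offset=7 (pos 1, char 'd'): match length 1
  offset=8 (pos 0, char 'd'): match length 3
Longest match has length 3 at offset 8.
next_char = character at position 8 + 3 = 11 -> 'd'

Best match: offset=8, length=3 (matching 'dda' starting at position 0)
LZ77 triple: (8, 3, 'd')


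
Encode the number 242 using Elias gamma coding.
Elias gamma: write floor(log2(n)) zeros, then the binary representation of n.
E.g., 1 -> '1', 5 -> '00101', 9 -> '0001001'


num_bits = floor(log2(242)) + 1 = 8
leading_zeros = num_bits - 1 = 7
binary(242) = 11110010

Elias gamma(242) = '0000000' + '11110010' = 000000011110010 (15 bits)


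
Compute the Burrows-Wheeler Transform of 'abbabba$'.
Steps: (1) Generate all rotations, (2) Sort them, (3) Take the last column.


Rotations (sorted):
  0: $abbabba -> last char: a
  1: a$abbabb -> last char: b
  2: abba$abb -> last char: b
  3: abbabba$ -> last char: $
  4: ba$abbab -> last char: b
  5: babba$ab -> last char: b
  6: bba$abba -> last char: a
  7: bbabba$a -> last char: a


BWT = abb$bbaa


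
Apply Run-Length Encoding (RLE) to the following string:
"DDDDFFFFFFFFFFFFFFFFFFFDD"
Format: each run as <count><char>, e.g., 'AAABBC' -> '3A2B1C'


Scanning runs left to right:
  i=0: run of 'D' x 4 -> '4D'
  i=4: run of 'F' x 19 -> '19F'
  i=23: run of 'D' x 2 -> '2D'

RLE = 4D19F2D


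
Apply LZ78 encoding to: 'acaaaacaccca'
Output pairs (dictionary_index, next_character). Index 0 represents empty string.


LZ78 encoding steps:
Dictionary: {0: ''}
Step 1: w='' (idx 0), next='a' -> output (0, 'a'), add 'a' as idx 1
Step 2: w='' (idx 0), next='c' -> output (0, 'c'), add 'c' as idx 2
Step 3: w='a' (idx 1), next='a' -> output (1, 'a'), add 'aa' as idx 3
Step 4: w='aa' (idx 3), next='c' -> output (3, 'c'), add 'aac' as idx 4
Step 5: w='a' (idx 1), next='c' -> output (1, 'c'), add 'ac' as idx 5
Step 6: w='c' (idx 2), next='c' -> output (2, 'c'), add 'cc' as idx 6
Step 7: w='a' (idx 1), end of input -> output (1, '')


Encoded: [(0, 'a'), (0, 'c'), (1, 'a'), (3, 'c'), (1, 'c'), (2, 'c'), (1, '')]


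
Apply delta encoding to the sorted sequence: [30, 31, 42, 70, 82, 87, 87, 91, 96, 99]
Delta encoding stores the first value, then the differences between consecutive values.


First value: 30
Deltas:
  31 - 30 = 1
  42 - 31 = 11
  70 - 42 = 28
  82 - 70 = 12
  87 - 82 = 5
  87 - 87 = 0
  91 - 87 = 4
  96 - 91 = 5
  99 - 96 = 3


Delta encoded: [30, 1, 11, 28, 12, 5, 0, 4, 5, 3]


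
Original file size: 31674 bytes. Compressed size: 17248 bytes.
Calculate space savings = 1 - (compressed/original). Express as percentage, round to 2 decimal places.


ratio = compressed/original = 17248/31674 = 0.544548
savings = 1 - ratio = 1 - 0.544548 = 0.455452
as a percentage: 0.455452 * 100 = 45.55%

Space savings = 1 - 17248/31674 = 45.55%


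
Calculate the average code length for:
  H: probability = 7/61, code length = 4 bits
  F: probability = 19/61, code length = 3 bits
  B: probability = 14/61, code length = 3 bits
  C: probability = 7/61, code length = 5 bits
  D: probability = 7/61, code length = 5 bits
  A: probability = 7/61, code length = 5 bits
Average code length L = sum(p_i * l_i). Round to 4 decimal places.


Weighted contributions p_i * l_i:
  H: (7/61) * 4 = 28/61
  F: (19/61) * 3 = 57/61
  B: (14/61) * 3 = 42/61
  C: (7/61) * 5 = 35/61
  D: (7/61) * 5 = 35/61
  A: (7/61) * 5 = 35/61
Sum = (28 + 57 + 42 + 35 + 35 + 35)/61 = 232/61

L = 232/61 = 3.8033 bits/symbol


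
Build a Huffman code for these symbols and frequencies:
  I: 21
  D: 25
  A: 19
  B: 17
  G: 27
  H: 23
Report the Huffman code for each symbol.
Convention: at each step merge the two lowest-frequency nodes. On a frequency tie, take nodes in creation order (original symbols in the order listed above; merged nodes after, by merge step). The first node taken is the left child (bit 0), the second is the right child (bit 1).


Huffman tree construction:
Step 1: Merge B(17) + A(19) = 36
Step 2: Merge I(21) + H(23) = 44
Step 3: Merge D(25) + G(27) = 52
Step 4: Merge (B+A)(36) + (I+H)(44) = 80
Step 5: Merge (D+G)(52) + ((B+A)+(I+H))(80) = 132
Read each symbol's code off the tree from the root (left child = 0, right child = 1).

Codes:
  I: 110 (length 3)
  D: 00 (length 2)
  A: 101 (length 3)
  B: 100 (length 3)
  G: 01 (length 2)
  H: 111 (length 3)
Average code length: 344/132 = 2.6061 bits/symbol


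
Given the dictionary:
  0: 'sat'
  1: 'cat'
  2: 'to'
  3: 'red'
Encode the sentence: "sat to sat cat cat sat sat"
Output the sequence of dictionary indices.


Look up each word in the dictionary:
  'sat' -> 0
  'to' -> 2
  'sat' -> 0
  'cat' -> 1
  'cat' -> 1
  'sat' -> 0
  'sat' -> 0

Encoded: [0, 2, 0, 1, 1, 0, 0]


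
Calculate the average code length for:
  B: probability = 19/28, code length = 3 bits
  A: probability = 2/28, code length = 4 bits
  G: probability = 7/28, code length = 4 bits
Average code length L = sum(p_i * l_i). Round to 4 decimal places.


Weighted contributions p_i * l_i:
  B: (19/28) * 3 = 57/28
  A: (2/28) * 4 = 8/28
  G: (7/28) * 4 = 28/28
Sum = (57 + 8 + 28)/28 = 93/28

L = 93/28 = 3.3214 bits/symbol


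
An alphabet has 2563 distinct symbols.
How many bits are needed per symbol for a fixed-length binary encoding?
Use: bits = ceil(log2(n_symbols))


log2(2563) = 11.3236
Bracket: 2^11 = 2048 < 2563 <= 2^12 = 4096
So ceil(log2(2563)) = 12

bits = ceil(log2(2563)) = ceil(11.3236) = 12 bits


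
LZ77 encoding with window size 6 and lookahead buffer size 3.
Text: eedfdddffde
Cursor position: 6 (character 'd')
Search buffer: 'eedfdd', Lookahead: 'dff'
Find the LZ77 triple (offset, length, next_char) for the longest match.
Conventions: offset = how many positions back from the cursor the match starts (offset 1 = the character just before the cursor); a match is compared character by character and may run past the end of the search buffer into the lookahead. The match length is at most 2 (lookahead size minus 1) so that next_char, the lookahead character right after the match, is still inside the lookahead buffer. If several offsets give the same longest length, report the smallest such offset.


Try each offset into the search buffer:
  offset=1 (pos 5, char 'd'): match length 1
  offset=2 (pos 4, char 'd'): match length 1
  offset=3 (pos 3, char 'f'): match length 0
  offset=4 (pos 2, char 'd'): match length 2
  offset=5 (pos 1, char 'e'): match length 0
  offset=6 (pos 0, char 'e'): match length 0
Longest match has length 2 at offset 4.
next_char = character at position 6 + 2 = 8 -> 'f'

Best match: offset=4, length=2 (matching 'df' starting at position 2)
LZ77 triple: (4, 2, 'f')


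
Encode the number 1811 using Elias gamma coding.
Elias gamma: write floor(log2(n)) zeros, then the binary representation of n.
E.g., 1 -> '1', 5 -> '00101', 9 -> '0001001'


num_bits = floor(log2(1811)) + 1 = 11
leading_zeros = num_bits - 1 = 10
binary(1811) = 11100010011

Elias gamma(1811) = '0000000000' + '11100010011' = 000000000011100010011 (21 bits)


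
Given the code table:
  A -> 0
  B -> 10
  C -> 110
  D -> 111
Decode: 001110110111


Decoding:
0 -> A
0 -> A
111 -> D
0 -> A
110 -> C
111 -> D


Result: AADACD


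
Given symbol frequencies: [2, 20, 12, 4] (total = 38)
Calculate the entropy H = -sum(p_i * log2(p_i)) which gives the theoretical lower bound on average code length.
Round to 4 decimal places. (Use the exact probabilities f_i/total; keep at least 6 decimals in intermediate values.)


Per-symbol terms -p_i * log2(p_i) with p_i = f_i/38:
  p = 2/38 = 0.052632: log2(p) = -4.247928, -p*log2(p) = 0.223575
  p = 20/38 = 0.526316: log2(p) = -0.925999, -p*log2(p) = 0.487368
  p = 12/38 = 0.315789: log2(p) = -1.662965, -p*log2(p) = 0.525147
  p = 4/38 = 0.105263: log2(p) = -3.247928, -p*log2(p) = 0.341887
H = 0.223575 + 0.487368 + 0.525147 + 0.341887 = 1.577977

H = 1.578 bits/symbol


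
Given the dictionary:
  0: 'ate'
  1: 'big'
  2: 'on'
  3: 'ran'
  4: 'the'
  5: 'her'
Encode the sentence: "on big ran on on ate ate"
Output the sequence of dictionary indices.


Look up each word in the dictionary:
  'on' -> 2
  'big' -> 1
  'ran' -> 3
  'on' -> 2
  'on' -> 2
  'ate' -> 0
  'ate' -> 0

Encoded: [2, 1, 3, 2, 2, 0, 0]


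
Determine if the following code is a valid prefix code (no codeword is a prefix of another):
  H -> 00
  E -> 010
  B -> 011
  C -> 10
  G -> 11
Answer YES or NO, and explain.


Checking each pair (does one codeword prefix another?):
  H='00' vs E='010': no prefix
  H='00' vs B='011': no prefix
  H='00' vs C='10': no prefix
  H='00' vs G='11': no prefix
  E='010' vs H='00': no prefix
  E='010' vs B='011': no prefix
  E='010' vs C='10': no prefix
  E='010' vs G='11': no prefix
  B='011' vs H='00': no prefix
  B='011' vs E='010': no prefix
  B='011' vs C='10': no prefix
  B='011' vs G='11': no prefix
  C='10' vs H='00': no prefix
  C='10' vs E='010': no prefix
  C='10' vs B='011': no prefix
  C='10' vs G='11': no prefix
  G='11' vs H='00': no prefix
  G='11' vs E='010': no prefix
  G='11' vs B='011': no prefix
  G='11' vs C='10': no prefix
No violation found over all pairs.

YES -- this is a valid prefix code. No codeword is a prefix of any other codeword.


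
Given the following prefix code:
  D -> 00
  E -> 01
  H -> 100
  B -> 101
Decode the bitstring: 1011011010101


Decoding step by step:
Bits 101 -> B
Bits 101 -> B
Bits 101 -> B
Bits 01 -> E
Bits 01 -> E


Decoded message: BBBEE


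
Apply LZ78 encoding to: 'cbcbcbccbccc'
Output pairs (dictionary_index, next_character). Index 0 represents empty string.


LZ78 encoding steps:
Dictionary: {0: ''}
Step 1: w='' (idx 0), next='c' -> output (0, 'c'), add 'c' as idx 1
Step 2: w='' (idx 0), next='b' -> output (0, 'b'), add 'b' as idx 2
Step 3: w='c' (idx 1), next='b' -> output (1, 'b'), add 'cb' as idx 3
Step 4: w='cb' (idx 3), next='c' -> output (3, 'c'), add 'cbc' as idx 4
Step 5: w='cbc' (idx 4), next='c' -> output (4, 'c'), add 'cbcc' as idx 5
Step 6: w='c' (idx 1), end of input -> output (1, '')


Encoded: [(0, 'c'), (0, 'b'), (1, 'b'), (3, 'c'), (4, 'c'), (1, '')]


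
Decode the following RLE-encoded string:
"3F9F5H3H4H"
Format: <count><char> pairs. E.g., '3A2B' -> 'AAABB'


Expanding each <count><char> pair:
  3F -> 'FFF'
  9F -> 'FFFFFFFFF'
  5H -> 'HHHHH'
  3H -> 'HHH'
  4H -> 'HHHH'

Decoded = FFFFFFFFFFFFHHHHHHHHHHHH


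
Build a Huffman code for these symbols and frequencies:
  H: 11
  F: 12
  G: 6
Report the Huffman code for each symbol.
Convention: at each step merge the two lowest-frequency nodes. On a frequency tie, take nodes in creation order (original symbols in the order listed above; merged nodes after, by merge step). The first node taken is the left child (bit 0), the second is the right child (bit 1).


Huffman tree construction:
Step 1: Merge G(6) + H(11) = 17
Step 2: Merge F(12) + (G+H)(17) = 29
Read each symbol's code off the tree from the root (left child = 0, right child = 1).

Codes:
  H: 11 (length 2)
  F: 0 (length 1)
  G: 10 (length 2)
Average code length: 46/29 = 1.5862 bits/symbol


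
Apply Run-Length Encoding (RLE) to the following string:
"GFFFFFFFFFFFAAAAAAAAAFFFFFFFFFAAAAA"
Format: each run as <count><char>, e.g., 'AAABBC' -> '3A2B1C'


Scanning runs left to right:
  i=0: run of 'G' x 1 -> '1G'
  i=1: run of 'F' x 11 -> '11F'
  i=12: run of 'A' x 9 -> '9A'
  i=21: run of 'F' x 9 -> '9F'
  i=30: run of 'A' x 5 -> '5A'

RLE = 1G11F9A9F5A


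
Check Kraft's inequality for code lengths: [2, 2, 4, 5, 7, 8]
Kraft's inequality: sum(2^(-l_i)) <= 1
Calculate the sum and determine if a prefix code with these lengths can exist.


Sum = 2^(-2) + 2^(-2) + 2^(-4) + 2^(-5) + 2^(-7) + 2^(-8)
    = 0.25 + 0.25 + 0.0625 + 0.03125 + 0.0078125 + 0.00390625
    = 155/256 = 0.60546875
Since 0.60546875 <= 1, Kraft's inequality IS satisfied.
A prefix code with these lengths CAN exist.

Kraft sum = 0.60546875. Satisfied.


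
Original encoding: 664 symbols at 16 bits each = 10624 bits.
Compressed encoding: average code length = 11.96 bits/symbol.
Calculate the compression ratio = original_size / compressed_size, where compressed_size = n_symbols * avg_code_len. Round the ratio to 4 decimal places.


original_size = n_symbols * orig_bits = 664 * 16 = 10624 bits
compressed_size = n_symbols * avg_code_len = 664 * 11.96 = 7941.44 bits
ratio = original_size / compressed_size = 10624 / 7941.44 = 1.3378

Compression ratio = 1.3378


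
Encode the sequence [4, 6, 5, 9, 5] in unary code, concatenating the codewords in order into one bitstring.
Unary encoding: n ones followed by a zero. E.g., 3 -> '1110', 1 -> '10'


Encode each number as n ones followed by a terminating 0:
  4 -> 11110 (5 bits)
  6 -> 1111110 (7 bits)
  5 -> 111110 (6 bits)
  9 -> 1111111110 (10 bits)
  5 -> 111110 (6 bits)
Total length = 5 + 7 + 6 + 10 + 6 = 34 bits.

Unary([4, 6, 5, 9, 5]) = 1111011111101111101111111110111110 (34 bits)


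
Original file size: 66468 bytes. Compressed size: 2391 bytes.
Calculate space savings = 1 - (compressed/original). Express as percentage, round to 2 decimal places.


ratio = compressed/original = 2391/66468 = 0.035972
savings = 1 - ratio = 1 - 0.035972 = 0.964028
as a percentage: 0.964028 * 100 = 96.4%

Space savings = 1 - 2391/66468 = 96.4%


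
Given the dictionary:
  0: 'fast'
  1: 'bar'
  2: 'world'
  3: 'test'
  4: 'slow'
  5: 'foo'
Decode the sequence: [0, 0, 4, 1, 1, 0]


Look up each index in the dictionary:
  0 -> 'fast'
  0 -> 'fast'
  4 -> 'slow'
  1 -> 'bar'
  1 -> 'bar'
  0 -> 'fast'

Decoded: "fast fast slow bar bar fast"


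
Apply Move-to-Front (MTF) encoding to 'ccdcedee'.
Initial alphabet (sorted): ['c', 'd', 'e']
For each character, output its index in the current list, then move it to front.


MTF encoding:
'c': index 0 in ['c', 'd', 'e'] -> ['c', 'd', 'e']
'c': index 0 in ['c', 'd', 'e'] -> ['c', 'd', 'e']
'd': index 1 in ['c', 'd', 'e'] -> ['d', 'c', 'e']
'c': index 1 in ['d', 'c', 'e'] -> ['c', 'd', 'e']
'e': index 2 in ['c', 'd', 'e'] -> ['e', 'c', 'd']
'd': index 2 in ['e', 'c', 'd'] -> ['d', 'e', 'c']
'e': index 1 in ['d', 'e', 'c'] -> ['e', 'd', 'c']
'e': index 0 in ['e', 'd', 'c'] -> ['e', 'd', 'c']


Output: [0, 0, 1, 1, 2, 2, 1, 0]


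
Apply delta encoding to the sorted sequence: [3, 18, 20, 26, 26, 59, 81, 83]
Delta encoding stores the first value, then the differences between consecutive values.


First value: 3
Deltas:
  18 - 3 = 15
  20 - 18 = 2
  26 - 20 = 6
  26 - 26 = 0
  59 - 26 = 33
  81 - 59 = 22
  83 - 81 = 2


Delta encoded: [3, 15, 2, 6, 0, 33, 22, 2]


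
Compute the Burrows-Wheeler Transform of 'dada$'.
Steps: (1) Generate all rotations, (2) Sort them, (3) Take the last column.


Rotations (sorted):
  0: $dada -> last char: a
  1: a$dad -> last char: d
  2: ada$d -> last char: d
  3: da$da -> last char: a
  4: dada$ -> last char: $


BWT = adda$


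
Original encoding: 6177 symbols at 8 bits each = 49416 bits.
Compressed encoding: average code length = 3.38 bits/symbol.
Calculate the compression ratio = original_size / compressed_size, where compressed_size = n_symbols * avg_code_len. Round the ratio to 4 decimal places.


original_size = n_symbols * orig_bits = 6177 * 8 = 49416 bits
compressed_size = n_symbols * avg_code_len = 6177 * 3.38 = 20878.26 bits
ratio = original_size / compressed_size = 49416 / 20878.26 = 2.3669

Compression ratio = 2.3669


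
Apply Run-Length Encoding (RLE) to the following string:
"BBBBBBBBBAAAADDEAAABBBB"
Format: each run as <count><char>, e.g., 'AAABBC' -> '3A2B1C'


Scanning runs left to right:
  i=0: run of 'B' x 9 -> '9B'
  i=9: run of 'A' x 4 -> '4A'
  i=13: run of 'D' x 2 -> '2D'
  i=15: run of 'E' x 1 -> '1E'
  i=16: run of 'A' x 3 -> '3A'
  i=19: run of 'B' x 4 -> '4B'

RLE = 9B4A2D1E3A4B


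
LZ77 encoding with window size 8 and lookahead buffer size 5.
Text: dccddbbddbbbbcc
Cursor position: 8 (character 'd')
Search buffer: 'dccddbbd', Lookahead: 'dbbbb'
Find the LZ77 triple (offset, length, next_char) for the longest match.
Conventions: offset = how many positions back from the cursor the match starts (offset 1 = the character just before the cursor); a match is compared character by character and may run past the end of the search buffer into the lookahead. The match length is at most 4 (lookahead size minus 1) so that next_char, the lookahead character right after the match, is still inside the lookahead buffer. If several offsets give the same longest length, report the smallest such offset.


Try each offset into the search buffer:
  offset=1 (pos 7, char 'd'): match length 1
  offset=2 (pos 6, char 'b'): match length 0
  offset=3 (pos 5, char 'b'): match length 0
  offset=4 (pos 4, char 'd'): match length 3
  offset=5 (pos 3, char 'd'): match length 1
  offset=6 (pos 2, char 'c'): match length 0
  offset=7 (pos 1, char 'c'): match length 0
  offset=8 (pos 0, char 'd'): match length 1
Longest match has length 3 at offset 4.
next_char = character at position 8 + 3 = 11 -> 'b'

Best match: offset=4, length=3 (matching 'dbb' starting at position 4)
LZ77 triple: (4, 3, 'b')


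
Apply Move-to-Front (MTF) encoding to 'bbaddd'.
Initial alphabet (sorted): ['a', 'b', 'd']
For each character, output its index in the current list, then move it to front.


MTF encoding:
'b': index 1 in ['a', 'b', 'd'] -> ['b', 'a', 'd']
'b': index 0 in ['b', 'a', 'd'] -> ['b', 'a', 'd']
'a': index 1 in ['b', 'a', 'd'] -> ['a', 'b', 'd']
'd': index 2 in ['a', 'b', 'd'] -> ['d', 'a', 'b']
'd': index 0 in ['d', 'a', 'b'] -> ['d', 'a', 'b']
'd': index 0 in ['d', 'a', 'b'] -> ['d', 'a', 'b']


Output: [1, 0, 1, 2, 0, 0]


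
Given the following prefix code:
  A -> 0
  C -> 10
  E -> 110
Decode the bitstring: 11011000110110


Decoding step by step:
Bits 110 -> E
Bits 110 -> E
Bits 0 -> A
Bits 0 -> A
Bits 110 -> E
Bits 110 -> E


Decoded message: EEAAEE


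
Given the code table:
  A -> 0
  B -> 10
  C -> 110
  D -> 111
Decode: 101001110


Decoding:
10 -> B
10 -> B
0 -> A
111 -> D
0 -> A


Result: BBADA


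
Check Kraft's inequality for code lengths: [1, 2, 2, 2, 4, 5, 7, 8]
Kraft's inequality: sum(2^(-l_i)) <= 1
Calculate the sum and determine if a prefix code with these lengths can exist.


Sum = 2^(-1) + 2^(-2) + 2^(-2) + 2^(-2) + 2^(-4) + 2^(-5) + 2^(-7) + 2^(-8)
    = 0.5 + 0.25 + 0.25 + 0.25 + 0.0625 + 0.03125 + 0.0078125 + 0.00390625
    = 347/256 = 1.35546875
Since 1.35546875 > 1, Kraft's inequality is NOT satisfied.
A prefix code with these lengths CANNOT exist.

Kraft sum = 1.35546875. Not satisfied.


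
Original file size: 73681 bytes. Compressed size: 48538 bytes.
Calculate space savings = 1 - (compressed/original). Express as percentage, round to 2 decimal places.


ratio = compressed/original = 48538/73681 = 0.658759
savings = 1 - ratio = 1 - 0.658759 = 0.341241
as a percentage: 0.341241 * 100 = 34.12%

Space savings = 1 - 48538/73681 = 34.12%


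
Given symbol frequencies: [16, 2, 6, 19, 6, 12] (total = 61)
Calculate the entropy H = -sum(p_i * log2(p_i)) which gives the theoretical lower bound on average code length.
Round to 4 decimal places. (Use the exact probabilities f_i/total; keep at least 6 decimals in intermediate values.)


Per-symbol terms -p_i * log2(p_i) with p_i = f_i/61:
  p = 16/61 = 0.262295: log2(p) = -1.930737, -p*log2(p) = 0.506423
  p = 2/61 = 0.032787: log2(p) = -4.930737, -p*log2(p) = 0.161664
  p = 6/61 = 0.098361: log2(p) = -3.345775, -p*log2(p) = 0.329093
  p = 19/61 = 0.311475: log2(p) = -1.682810, -p*log2(p) = 0.524154
  p = 6/61 = 0.098361: log2(p) = -3.345775, -p*log2(p) = 0.329093
  p = 12/61 = 0.196721: log2(p) = -2.345775, -p*log2(p) = 0.461464
H = 0.506423 + 0.161664 + 0.329093 + 0.524154 + 0.329093 + 0.461464 = 2.311891

H = 2.3119 bits/symbol


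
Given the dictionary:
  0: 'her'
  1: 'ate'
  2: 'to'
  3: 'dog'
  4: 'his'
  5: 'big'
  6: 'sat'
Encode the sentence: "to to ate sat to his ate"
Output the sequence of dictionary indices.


Look up each word in the dictionary:
  'to' -> 2
  'to' -> 2
  'ate' -> 1
  'sat' -> 6
  'to' -> 2
  'his' -> 4
  'ate' -> 1

Encoded: [2, 2, 1, 6, 2, 4, 1]


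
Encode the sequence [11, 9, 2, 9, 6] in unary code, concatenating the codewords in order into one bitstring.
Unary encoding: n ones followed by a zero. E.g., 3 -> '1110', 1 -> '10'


Encode each number as n ones followed by a terminating 0:
  11 -> 111111111110 (12 bits)
  9 -> 1111111110 (10 bits)
  2 -> 110 (3 bits)
  9 -> 1111111110 (10 bits)
  6 -> 1111110 (7 bits)
Total length = 12 + 10 + 3 + 10 + 7 = 42 bits.

Unary([11, 9, 2, 9, 6]) = 111111111110111111111011011111111101111110 (42 bits)


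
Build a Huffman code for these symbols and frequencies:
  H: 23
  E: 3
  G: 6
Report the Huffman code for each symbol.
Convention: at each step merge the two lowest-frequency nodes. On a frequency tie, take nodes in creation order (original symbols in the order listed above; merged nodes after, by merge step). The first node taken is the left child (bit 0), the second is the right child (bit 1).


Huffman tree construction:
Step 1: Merge E(3) + G(6) = 9
Step 2: Merge (E+G)(9) + H(23) = 32
Read each symbol's code off the tree from the root (left child = 0, right child = 1).

Codes:
  H: 1 (length 1)
  E: 00 (length 2)
  G: 01 (length 2)
Average code length: 41/32 = 1.2813 bits/symbol


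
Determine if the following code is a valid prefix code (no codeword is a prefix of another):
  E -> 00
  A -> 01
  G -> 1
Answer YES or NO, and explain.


Checking each pair (does one codeword prefix another?):
  E='00' vs A='01': no prefix
  E='00' vs G='1': no prefix
  A='01' vs E='00': no prefix
  A='01' vs G='1': no prefix
  G='1' vs E='00': no prefix
  G='1' vs A='01': no prefix
No violation found over all pairs.

YES -- this is a valid prefix code. No codeword is a prefix of any other codeword.


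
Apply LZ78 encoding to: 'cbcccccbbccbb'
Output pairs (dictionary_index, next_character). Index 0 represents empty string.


LZ78 encoding steps:
Dictionary: {0: ''}
Step 1: w='' (idx 0), next='c' -> output (0, 'c'), add 'c' as idx 1
Step 2: w='' (idx 0), next='b' -> output (0, 'b'), add 'b' as idx 2
Step 3: w='c' (idx 1), next='c' -> output (1, 'c'), add 'cc' as idx 3
Step 4: w='cc' (idx 3), next='c' -> output (3, 'c'), add 'ccc' as idx 4
Step 5: w='b' (idx 2), next='b' -> output (2, 'b'), add 'bb' as idx 5
Step 6: w='cc' (idx 3), next='b' -> output (3, 'b'), add 'ccb' as idx 6
Step 7: w='b' (idx 2), end of input -> output (2, '')


Encoded: [(0, 'c'), (0, 'b'), (1, 'c'), (3, 'c'), (2, 'b'), (3, 'b'), (2, '')]


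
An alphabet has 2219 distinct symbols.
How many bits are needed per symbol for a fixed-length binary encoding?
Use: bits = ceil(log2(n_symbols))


log2(2219) = 11.1157
Bracket: 2^11 = 2048 < 2219 <= 2^12 = 4096
So ceil(log2(2219)) = 12

bits = ceil(log2(2219)) = ceil(11.1157) = 12 bits


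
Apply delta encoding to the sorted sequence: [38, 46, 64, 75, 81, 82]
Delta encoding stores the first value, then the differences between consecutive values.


First value: 38
Deltas:
  46 - 38 = 8
  64 - 46 = 18
  75 - 64 = 11
  81 - 75 = 6
  82 - 81 = 1


Delta encoded: [38, 8, 18, 11, 6, 1]


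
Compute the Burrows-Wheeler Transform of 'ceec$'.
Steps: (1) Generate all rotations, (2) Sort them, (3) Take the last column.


Rotations (sorted):
  0: $ceec -> last char: c
  1: c$cee -> last char: e
  2: ceec$ -> last char: $
  3: ec$ce -> last char: e
  4: eec$c -> last char: c


BWT = ce$ec


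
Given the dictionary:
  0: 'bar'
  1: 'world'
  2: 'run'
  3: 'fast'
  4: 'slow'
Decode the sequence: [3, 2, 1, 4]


Look up each index in the dictionary:
  3 -> 'fast'
  2 -> 'run'
  1 -> 'world'
  4 -> 'slow'

Decoded: "fast run world slow"


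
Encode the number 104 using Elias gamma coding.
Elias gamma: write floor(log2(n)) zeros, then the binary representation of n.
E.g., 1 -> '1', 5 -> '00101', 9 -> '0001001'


num_bits = floor(log2(104)) + 1 = 7
leading_zeros = num_bits - 1 = 6
binary(104) = 1101000

Elias gamma(104) = '000000' + '1101000' = 0000001101000 (13 bits)


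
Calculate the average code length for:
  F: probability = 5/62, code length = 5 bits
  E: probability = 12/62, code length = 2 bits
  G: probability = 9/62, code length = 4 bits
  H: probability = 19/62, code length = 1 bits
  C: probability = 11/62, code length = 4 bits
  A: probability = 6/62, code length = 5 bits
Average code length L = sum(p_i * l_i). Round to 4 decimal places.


Weighted contributions p_i * l_i:
  F: (5/62) * 5 = 25/62
  E: (12/62) * 2 = 24/62
  G: (9/62) * 4 = 36/62
  H: (19/62) * 1 = 19/62
  C: (11/62) * 4 = 44/62
  A: (6/62) * 5 = 30/62
Sum = (25 + 24 + 36 + 19 + 44 + 30)/62 = 178/62

L = 178/62 = 2.8710 bits/symbol


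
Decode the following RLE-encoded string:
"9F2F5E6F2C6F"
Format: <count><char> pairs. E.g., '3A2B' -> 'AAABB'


Expanding each <count><char> pair:
  9F -> 'FFFFFFFFF'
  2F -> 'FF'
  5E -> 'EEEEE'
  6F -> 'FFFFFF'
  2C -> 'CC'
  6F -> 'FFFFFF'

Decoded = FFFFFFFFFFFEEEEEFFFFFFCCFFFFFF


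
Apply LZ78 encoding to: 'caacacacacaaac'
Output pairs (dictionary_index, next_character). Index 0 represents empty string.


LZ78 encoding steps:
Dictionary: {0: ''}
Step 1: w='' (idx 0), next='c' -> output (0, 'c'), add 'c' as idx 1
Step 2: w='' (idx 0), next='a' -> output (0, 'a'), add 'a' as idx 2
Step 3: w='a' (idx 2), next='c' -> output (2, 'c'), add 'ac' as idx 3
Step 4: w='ac' (idx 3), next='a' -> output (3, 'a'), add 'aca' as idx 4
Step 5: w='c' (idx 1), next='a' -> output (1, 'a'), add 'ca' as idx 5
Step 6: w='ca' (idx 5), next='a' -> output (5, 'a'), add 'caa' as idx 6
Step 7: w='ac' (idx 3), end of input -> output (3, '')


Encoded: [(0, 'c'), (0, 'a'), (2, 'c'), (3, 'a'), (1, 'a'), (5, 'a'), (3, '')]


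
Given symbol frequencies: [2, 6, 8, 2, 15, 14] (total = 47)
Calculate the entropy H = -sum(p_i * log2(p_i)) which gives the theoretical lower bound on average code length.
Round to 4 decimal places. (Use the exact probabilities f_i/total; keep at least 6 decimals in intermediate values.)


Per-symbol terms -p_i * log2(p_i) with p_i = f_i/47:
  p = 2/47 = 0.042553: log2(p) = -4.554589, -p*log2(p) = 0.193812
  p = 6/47 = 0.127660: log2(p) = -2.969626, -p*log2(p) = 0.379101
  p = 8/47 = 0.170213: log2(p) = -2.554589, -p*log2(p) = 0.434824
  p = 2/47 = 0.042553: log2(p) = -4.554589, -p*log2(p) = 0.193812
  p = 15/47 = 0.319149: log2(p) = -1.647698, -p*log2(p) = 0.525861
  p = 14/47 = 0.297872: log2(p) = -1.747234, -p*log2(p) = 0.520453
H = 0.193812 + 0.379101 + 0.434824 + 0.193812 + 0.525861 + 0.520453 = 2.247863

H = 2.2479 bits/symbol


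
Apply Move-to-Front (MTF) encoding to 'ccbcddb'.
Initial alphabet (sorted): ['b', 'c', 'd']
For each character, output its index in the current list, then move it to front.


MTF encoding:
'c': index 1 in ['b', 'c', 'd'] -> ['c', 'b', 'd']
'c': index 0 in ['c', 'b', 'd'] -> ['c', 'b', 'd']
'b': index 1 in ['c', 'b', 'd'] -> ['b', 'c', 'd']
'c': index 1 in ['b', 'c', 'd'] -> ['c', 'b', 'd']
'd': index 2 in ['c', 'b', 'd'] -> ['d', 'c', 'b']
'd': index 0 in ['d', 'c', 'b'] -> ['d', 'c', 'b']
'b': index 2 in ['d', 'c', 'b'] -> ['b', 'd', 'c']


Output: [1, 0, 1, 1, 2, 0, 2]


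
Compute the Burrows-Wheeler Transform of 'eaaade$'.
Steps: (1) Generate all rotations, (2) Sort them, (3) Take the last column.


Rotations (sorted):
  0: $eaaade -> last char: e
  1: aaade$e -> last char: e
  2: aade$ea -> last char: a
  3: ade$eaa -> last char: a
  4: de$eaaa -> last char: a
  5: e$eaaad -> last char: d
  6: eaaade$ -> last char: $


BWT = eeaaad$
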